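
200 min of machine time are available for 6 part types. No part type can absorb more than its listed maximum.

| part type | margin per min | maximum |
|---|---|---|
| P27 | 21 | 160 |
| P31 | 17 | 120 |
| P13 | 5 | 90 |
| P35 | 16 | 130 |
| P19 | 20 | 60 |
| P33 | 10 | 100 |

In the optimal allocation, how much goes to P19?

40

Order the part types by margin per min: P27 21 > P19 20 > P31 17 > P35 16 > P33 10 > P13 5.
P27: +160 to 160 (cap) → 40 left.
Only 40 left; P19 takes them to reach 40.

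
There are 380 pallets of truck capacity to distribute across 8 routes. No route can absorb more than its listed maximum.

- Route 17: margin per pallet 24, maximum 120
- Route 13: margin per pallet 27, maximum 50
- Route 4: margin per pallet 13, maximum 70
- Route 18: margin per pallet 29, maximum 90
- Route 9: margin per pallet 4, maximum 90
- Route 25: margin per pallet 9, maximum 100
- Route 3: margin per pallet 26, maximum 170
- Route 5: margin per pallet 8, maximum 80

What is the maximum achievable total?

10060

Order the routes by margin per pallet: Route 18 29 > Route 13 27 > Route 3 26 > Route 17 24 > Route 4 13 > Route 25 9 > Route 5 8 > Route 9 4.
Give Route 18 90 to hit its cap of 90 — 290 left.
Route 13: +50 to 50 (cap) — 240 left.
Route 3: +170 to 170 (cap) — 70 left.
Only 70 left; Route 17 takes them to reach 70.
Total = 24×70 + 27×50 + 29×90 + 26×170 = 10060.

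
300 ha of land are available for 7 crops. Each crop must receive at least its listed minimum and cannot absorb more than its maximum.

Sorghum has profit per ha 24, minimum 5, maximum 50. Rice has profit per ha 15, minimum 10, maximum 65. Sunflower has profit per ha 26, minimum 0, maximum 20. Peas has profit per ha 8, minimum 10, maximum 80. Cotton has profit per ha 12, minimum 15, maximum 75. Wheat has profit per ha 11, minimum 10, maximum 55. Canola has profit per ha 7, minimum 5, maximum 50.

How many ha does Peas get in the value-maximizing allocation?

Meeting every minimum uses 5+10+0+10+15+10+5 = 55 ha, leaving 245.
Order the crops by profit per ha: Sunflower 26 > Sorghum 24 > Rice 15 > Cotton 12 > Wheat 11 > Peas 8 > Canola 7.
Sunflower takes 20 more to reach its cap of 20 ; 225 left.
Sorghum takes 45 more to reach its cap of 50 ; 180 left.
Rice: +55 to 65 (cap) ; 125 left.
Cotton takes 60 more to reach its cap of 75 ; 65 left.
Wheat: +45 to 55 (cap) ; 20 left.
Peas has room for 70 more but only 20 remain, so it gets 30.

30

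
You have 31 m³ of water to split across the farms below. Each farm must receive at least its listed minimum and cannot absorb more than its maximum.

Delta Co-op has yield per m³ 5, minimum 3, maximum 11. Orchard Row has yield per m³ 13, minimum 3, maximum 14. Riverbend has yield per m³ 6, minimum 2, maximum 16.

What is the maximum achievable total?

Meeting every minimum uses 3+3+2 = 8 m³, leaving 23.
Highest yield per m³ first: Orchard Row 13 > Riverbend 6 > Delta Co-op 5.
Orchard Row takes 11 more to reach its cap of 14 → 12 left.
Riverbend has room for 14 more but only 12 remain, so it gets 14.
Total = 5×3 + 13×14 + 6×14 = 281.

281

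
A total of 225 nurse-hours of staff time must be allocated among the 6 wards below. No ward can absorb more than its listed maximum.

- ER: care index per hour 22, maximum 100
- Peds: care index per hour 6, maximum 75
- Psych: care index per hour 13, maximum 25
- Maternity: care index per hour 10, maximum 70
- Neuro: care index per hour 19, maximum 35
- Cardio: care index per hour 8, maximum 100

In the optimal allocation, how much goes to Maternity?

65

Rank by care index per hour: ER 22 > Neuro 19 > Psych 13 > Maternity 10 > Cardio 8 > Peds 6.
ER takes 100 to reach its cap of 100 → 125 left.
Neuro: +35 to 35 (cap) → 90 left.
Psych: +25 to 25 (cap) → 65 left.
Maternity has room for 70 but only 65 remain, so it gets 65.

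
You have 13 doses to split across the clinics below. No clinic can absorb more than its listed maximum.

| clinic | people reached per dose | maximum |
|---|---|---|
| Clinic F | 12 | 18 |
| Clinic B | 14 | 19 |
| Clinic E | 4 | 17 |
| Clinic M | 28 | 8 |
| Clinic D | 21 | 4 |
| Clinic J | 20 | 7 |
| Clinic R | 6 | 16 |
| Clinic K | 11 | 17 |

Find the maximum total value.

328

Order the clinics by people reached per dose: Clinic M 28 > Clinic D 21 > Clinic J 20 > Clinic B 14 > Clinic F 12 > Clinic K 11 > Clinic R 6 > Clinic E 4.
Give Clinic M 8 to hit its cap of 8 — 5 left.
Clinic D: +4 to 4 (cap) — 1 left.
Clinic J has room for 7 but only 1 remain, so it gets 1.
Total = 28×8 + 21×4 + 20×1 = 328.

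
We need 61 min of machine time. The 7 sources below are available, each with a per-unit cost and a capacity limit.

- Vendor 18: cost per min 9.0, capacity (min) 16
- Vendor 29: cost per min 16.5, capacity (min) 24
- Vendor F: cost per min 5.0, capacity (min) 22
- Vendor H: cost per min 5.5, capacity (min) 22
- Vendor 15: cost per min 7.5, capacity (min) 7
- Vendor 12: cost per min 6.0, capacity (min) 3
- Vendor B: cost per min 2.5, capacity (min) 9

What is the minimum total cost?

309

Use sources in increasing cost order.
Take 9 from Vendor B at 2.5 — need 52 more.
Take 22 from Vendor F at 5.0 — need 30 more.
Vendor H (5.5): use full 22 — 8 min to go.
Vendor 12 at 6.0: take all 3 min — 5 still needed.
Vendor 15 at 7.5: take 5 of its 7 — requirement met.
Vendor 18, Vendor 29: unused.
Cost = 9×2.5 + 22×5.0 + 22×5.5 + 3×6.0 + 5×7.5 = 309.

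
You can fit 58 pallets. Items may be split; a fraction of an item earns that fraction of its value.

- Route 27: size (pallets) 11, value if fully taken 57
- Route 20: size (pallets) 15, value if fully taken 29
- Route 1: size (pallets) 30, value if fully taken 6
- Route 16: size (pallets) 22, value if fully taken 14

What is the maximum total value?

Best value per unit of size first: Route 27 57/11≈5.18, Route 20 29/15≈1.93, Route 16 14/22≈0.636, Route 1 6/30≈0.2.
All 11 pallets of Route 27 fit (value 57) ; 47 remain.
Route 20: take in full, 15 pallets for value 29 ; 32 left.
Take all of Route 16 (22 pallets, value 14) ; 10 pallets left.
Only 10 pallets remain; take 10/30 of Route 1 for value 6×10/30 = 2.
Total value = 102.

102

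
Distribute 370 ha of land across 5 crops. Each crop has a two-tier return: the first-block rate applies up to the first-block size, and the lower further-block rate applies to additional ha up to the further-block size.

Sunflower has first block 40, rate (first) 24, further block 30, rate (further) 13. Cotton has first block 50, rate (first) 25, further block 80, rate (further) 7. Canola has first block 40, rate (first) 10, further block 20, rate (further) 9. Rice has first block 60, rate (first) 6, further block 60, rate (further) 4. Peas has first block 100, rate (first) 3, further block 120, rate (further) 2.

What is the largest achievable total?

Rank every tier by rate: Cotton/first 25 > Sunflower/first 24 > Sunflower/second 13 > Canola/first 10 > Canola/second 9 > Cotton/second 7 > Rice/first 6 > Rice/second 4 > Peas/first 3 > Peas/second 2.
Fill Cotton first block (50 at 25) ; 320 left.
Sunflower/first (24): +40 ; 280 left.
Fill Sunflower second block (30 at 13) ; 250 left.
Canola/first (10): +40 ; 210 left.
Fill Canola second block (20 at 9) ; 190 left.
Cotton/second (7): +80 ; 110 left.
Fill Rice first block (60 at 6) ; 50 left.
Rice/second: +50 of 60 at 4; pool empty.
Total = 25×50 + 24×40 + 13×30 + 10×40 + 9×20 + 7×80 + 6×60 + 4×50 = 4300.

4300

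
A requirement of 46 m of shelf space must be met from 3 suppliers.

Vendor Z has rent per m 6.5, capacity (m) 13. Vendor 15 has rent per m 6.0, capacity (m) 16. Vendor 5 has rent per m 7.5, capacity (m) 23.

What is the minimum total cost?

308

Fill from the cheapest supplier first.
Vendor 15 (6.0): use full 16 ; 30 m to go.
Take 13 from Vendor Z at 6.5 ; need 17 more.
Vendor 5 (7.5): take the remaining 17 ; done.
Cost = 16×6.0 + 13×6.5 + 17×7.5 = 308.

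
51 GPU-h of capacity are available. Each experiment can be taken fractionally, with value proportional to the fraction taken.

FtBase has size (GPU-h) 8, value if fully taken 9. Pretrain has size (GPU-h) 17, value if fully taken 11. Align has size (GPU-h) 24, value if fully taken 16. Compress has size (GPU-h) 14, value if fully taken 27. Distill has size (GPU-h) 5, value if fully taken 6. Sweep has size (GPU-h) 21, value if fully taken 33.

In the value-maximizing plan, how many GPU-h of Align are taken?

3

Best value per unit of size first: Compress 27/14≈1.93, Sweep 33/21≈1.57, Distill 6/5≈1.2, FtBase 9/8≈1.12, Align 16/24≈0.667, Pretrain 11/17≈0.647.
Take all of Compress (14 GPU-h, value 27) — 37 GPU-h left.
Take all of Sweep (21 GPU-h, value 33) — 16 GPU-h left.
Distill: take in full, 5 GPU-h for value 6 — 11 left.
FtBase: take in full, 8 GPU-h for value 9 — 3 left.
Only 3 GPU-h remain; take 3/24 of Align for value 16×3/24 = 2.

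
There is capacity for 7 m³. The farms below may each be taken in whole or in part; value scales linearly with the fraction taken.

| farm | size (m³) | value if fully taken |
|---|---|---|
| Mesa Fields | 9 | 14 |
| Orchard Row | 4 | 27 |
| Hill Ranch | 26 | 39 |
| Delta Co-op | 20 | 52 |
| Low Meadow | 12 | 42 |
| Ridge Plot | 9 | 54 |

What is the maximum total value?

45

Sort by value density: Orchard Row 27/4≈6.75, Ridge Plot 54/9≈6, Low Meadow 42/12≈3.5, Delta Co-op 52/20≈2.6, Mesa Fields 14/9≈1.56, Hill Ranch 39/26≈1.5.
Take all of Orchard Row (4 m³, value 27) → 3 m³ left.
3 m³ left: a 3/9 share of Ridge Plot gives 54×3/9 = 18.
Total value = 45.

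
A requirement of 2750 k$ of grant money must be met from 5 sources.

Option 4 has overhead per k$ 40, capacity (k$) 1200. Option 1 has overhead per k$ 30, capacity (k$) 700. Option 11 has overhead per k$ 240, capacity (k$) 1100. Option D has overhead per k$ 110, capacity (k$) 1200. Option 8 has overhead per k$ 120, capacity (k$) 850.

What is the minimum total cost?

162500

Cheapest first:
Option 1 at 30: take all 700 k$ → 2050 still needed.
Option 4 at 40: take all 1200 k$ → 850 still needed.
Take 850 from Option D at 110 to finish.
Option 8, Option 11: unused.
Cost = 700×30 + 1200×40 + 850×110 = 162500.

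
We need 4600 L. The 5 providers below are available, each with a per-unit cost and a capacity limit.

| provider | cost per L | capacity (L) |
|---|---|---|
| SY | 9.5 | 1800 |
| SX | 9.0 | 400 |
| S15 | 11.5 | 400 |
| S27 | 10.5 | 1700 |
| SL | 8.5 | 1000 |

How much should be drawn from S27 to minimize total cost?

Use providers in increasing cost order.
SL (8.5): use full 1000 — 3600 L to go.
SX at 9.0: take all 400 L — 3200 still needed.
SY at 9.5: take all 1800 L — 1400 still needed.
S27 (10.5): take the remaining 1400 — done.
S15: unused.

1400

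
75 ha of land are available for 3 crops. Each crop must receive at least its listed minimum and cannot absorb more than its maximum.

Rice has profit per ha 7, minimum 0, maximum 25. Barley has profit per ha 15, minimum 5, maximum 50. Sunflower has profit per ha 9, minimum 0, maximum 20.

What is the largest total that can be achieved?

Meeting every minimum uses 0+5+0 = 5 ha, leaving 70.
Rank by profit per ha: Barley 15 > Sunflower 9 > Rice 7.
Give Barley 45 more to hit its cap of 50 ; 25 left.
Sunflower: +20 to 20 (cap) ; 5 left.
Rice has room for 25 more but only 5 remain, so it gets 5.
Total = 7×5 + 15×50 + 9×20 = 965.

965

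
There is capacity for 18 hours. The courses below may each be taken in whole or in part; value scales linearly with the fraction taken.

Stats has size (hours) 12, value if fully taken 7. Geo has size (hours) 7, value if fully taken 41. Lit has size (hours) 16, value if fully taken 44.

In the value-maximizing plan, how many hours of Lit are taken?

11

Best value per unit of size first: Geo 41/7≈5.86, Lit 44/16≈2.75, Stats 7/12≈0.583.
Geo: take in full, 7 hours for value 41 — 11 left.
Fill the last 11 hours with part of Lit: 11/16 of it earns 30.25.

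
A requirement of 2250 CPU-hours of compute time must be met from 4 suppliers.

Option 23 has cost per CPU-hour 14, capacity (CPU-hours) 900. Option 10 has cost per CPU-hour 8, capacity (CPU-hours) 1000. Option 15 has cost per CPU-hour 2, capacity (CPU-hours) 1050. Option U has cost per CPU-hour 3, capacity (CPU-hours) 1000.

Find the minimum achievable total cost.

Fill from the cheapest supplier first.
Take 1050 from Option 15 at 2 ; need 1200 more.
Option U (3): use full 1000 ; 200 CPU-hours to go.
Option 10 at 8: take 200 of its 1000 ; requirement met.
Option 23: unused.
Cost = 1050×2 + 1000×3 + 200×8 = 6700.

6700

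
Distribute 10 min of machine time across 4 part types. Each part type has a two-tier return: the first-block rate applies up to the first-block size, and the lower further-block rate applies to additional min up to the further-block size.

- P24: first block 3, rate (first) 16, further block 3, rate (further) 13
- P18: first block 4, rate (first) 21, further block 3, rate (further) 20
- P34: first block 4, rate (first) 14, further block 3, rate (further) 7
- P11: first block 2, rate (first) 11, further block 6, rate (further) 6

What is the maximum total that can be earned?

Order all 8 blocks by rate: P18/tier1 21 > P18/tier2 20 > P24/tier1 16 > P34/tier1 14 > P24/tier2 13 > P11/tier1 11 > P34/tier2 7 > P11/tier2 6.
Fill P18 tier1 block (4 at 21) → 6 left.
P18/tier2 (20): +3 → 3 left.
P24 tier1 at 16: fill all 3 → 0 left.
Total = 21×4 + 20×3 + 16×3 = 192.

192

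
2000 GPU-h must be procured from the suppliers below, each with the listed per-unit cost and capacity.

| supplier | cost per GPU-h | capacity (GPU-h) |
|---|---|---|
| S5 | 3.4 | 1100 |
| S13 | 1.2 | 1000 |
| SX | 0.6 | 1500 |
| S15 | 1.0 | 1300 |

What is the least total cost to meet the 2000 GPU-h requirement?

1400

Cheapest first:
SX (0.6): use full 1500 → 500 GPU-h to go.
S15 at 1.0: take 500 of its 1300 → requirement met.
S13, S5: unused.
Cost = 1500×0.6 + 500×1.0 = 1400.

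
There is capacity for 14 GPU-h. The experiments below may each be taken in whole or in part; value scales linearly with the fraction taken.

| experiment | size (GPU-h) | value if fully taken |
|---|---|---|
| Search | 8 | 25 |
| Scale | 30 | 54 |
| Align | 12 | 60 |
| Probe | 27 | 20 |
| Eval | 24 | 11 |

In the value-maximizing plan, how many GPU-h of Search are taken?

Sort by value density: Align 60/12≈5, Search 25/8≈3.12, Scale 54/30≈1.8, Probe 20/27≈0.741, Eval 11/24≈0.458.
All 12 GPU-h of Align fit (value 60) — 2 remain.
Fill the last 2 GPU-h with part of Search: 2/8 of it earns 6.25.

2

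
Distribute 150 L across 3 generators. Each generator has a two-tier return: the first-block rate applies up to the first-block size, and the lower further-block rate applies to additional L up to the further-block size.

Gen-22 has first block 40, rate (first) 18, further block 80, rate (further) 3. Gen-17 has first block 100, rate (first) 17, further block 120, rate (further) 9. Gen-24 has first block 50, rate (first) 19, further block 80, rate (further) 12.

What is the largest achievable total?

2690

Treat each block as its own option and order by rate: Gen-24/tier1 19 > Gen-22/tier1 18 > Gen-17/tier1 17 > Gen-24/tier2 12 > Gen-17/tier2 9 > Gen-22/tier2 3.
Gen-24 tier1 at 19: fill all 50 ; 100 left.
Gen-22 tier1 at 18: fill all 40 ; 60 left.
60 remain; put them into Gen-17 tier1 at 17.
Total = 19×50 + 18×40 + 17×60 = 2690.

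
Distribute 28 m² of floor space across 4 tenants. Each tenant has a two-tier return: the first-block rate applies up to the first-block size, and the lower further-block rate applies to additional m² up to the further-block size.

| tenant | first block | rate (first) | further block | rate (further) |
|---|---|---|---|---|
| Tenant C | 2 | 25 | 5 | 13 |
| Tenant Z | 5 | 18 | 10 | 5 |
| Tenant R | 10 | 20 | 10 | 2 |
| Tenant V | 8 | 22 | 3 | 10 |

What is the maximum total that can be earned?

555

Order all 8 blocks by rate: Tenant C/T1 25 > Tenant V/T1 22 > Tenant R/T1 20 > Tenant Z/T1 18 > Tenant C/T2 13 > Tenant V/T2 10 > Tenant Z/T2 5 > Tenant R/T2 2.
Fill Tenant C T1 block (2 at 25) — 26 left.
Tenant V/T1 (22): +8 — 18 left.
Tenant R/T1 (20): +10 — 8 left.
Tenant Z T1 at 18: fill all 5 — 3 left.
3 remain; put them into Tenant C T2 at 13.
Total = 25×2 + 22×8 + 20×10 + 18×5 + 13×3 = 555.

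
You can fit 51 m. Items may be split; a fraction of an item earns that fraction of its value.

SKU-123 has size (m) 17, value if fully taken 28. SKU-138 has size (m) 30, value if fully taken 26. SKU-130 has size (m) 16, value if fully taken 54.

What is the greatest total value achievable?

Best value per unit of size first: SKU-130 54/16≈3.38, SKU-123 28/17≈1.65, SKU-138 26/30≈0.867.
All 16 m of SKU-130 fit (value 54) → 35 remain.
Take all of SKU-123 (17 m, value 28) → 18 m left.
Fill the last 18 m with part of SKU-138: 18/30 of it earns 15.6.
Total value = 97.6.

97.6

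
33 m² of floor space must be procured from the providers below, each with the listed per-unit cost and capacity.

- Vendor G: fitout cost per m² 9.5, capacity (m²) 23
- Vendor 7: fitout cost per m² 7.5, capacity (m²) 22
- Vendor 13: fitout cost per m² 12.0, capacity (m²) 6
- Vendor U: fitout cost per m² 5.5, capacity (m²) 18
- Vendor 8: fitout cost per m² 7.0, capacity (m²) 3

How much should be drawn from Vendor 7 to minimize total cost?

Cheapest first:
Vendor U (5.5): use full 18 ; 15 m² to go.
Vendor 8 (7.0): use full 3 ; 12 m² to go.
Vendor 7 at 7.5: take 12 of its 22 ; requirement met.
Vendor G, Vendor 13: unused.

12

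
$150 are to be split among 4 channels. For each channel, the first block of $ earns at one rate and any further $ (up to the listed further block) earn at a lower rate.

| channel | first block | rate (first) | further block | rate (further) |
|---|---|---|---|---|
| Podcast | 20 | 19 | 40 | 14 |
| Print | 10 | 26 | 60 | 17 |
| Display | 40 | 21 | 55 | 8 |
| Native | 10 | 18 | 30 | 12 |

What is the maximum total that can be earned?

2820

Order all 8 blocks by rate: Print/tier1 26 > Display/tier1 21 > Podcast/tier1 19 > Native/tier1 18 > Print/tier2 17 > Podcast/tier2 14 > Native/tier2 12 > Display/tier2 8.
Fill Print tier1 block (10 at 26) — 140 left.
Display tier1 at 21: fill all 40 — 100 left.
Fill Podcast tier1 block (20 at 19) — 80 left.
Native tier1 at 18: fill all 10 — 70 left.
Print tier2 at 17: fill all 60 — 10 left.
10 remain; put them into Podcast tier2 at 14.
Total = 26×10 + 21×40 + 19×20 + 18×10 + 17×60 + 14×10 = 2820.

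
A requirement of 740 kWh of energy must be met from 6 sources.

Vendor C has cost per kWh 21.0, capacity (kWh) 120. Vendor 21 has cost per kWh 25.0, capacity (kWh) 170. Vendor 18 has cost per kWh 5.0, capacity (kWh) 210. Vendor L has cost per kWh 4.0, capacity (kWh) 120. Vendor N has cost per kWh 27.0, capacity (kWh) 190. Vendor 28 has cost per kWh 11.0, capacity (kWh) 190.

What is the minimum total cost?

8640

Cheapest first:
Vendor L (4.0): use full 120 — 620 kWh to go.
Take 210 from Vendor 18 at 5.0 — need 410 more.
Vendor 28 at 11.0: take all 190 kWh — 220 still needed.
Vendor C (21.0): use full 120 — 100 kWh to go.
Take 100 from Vendor 21 at 25.0 to finish.
Vendor N: unused.
Cost = 120×4.0 + 210×5.0 + 190×11.0 + 120×21.0 + 100×25.0 = 8640.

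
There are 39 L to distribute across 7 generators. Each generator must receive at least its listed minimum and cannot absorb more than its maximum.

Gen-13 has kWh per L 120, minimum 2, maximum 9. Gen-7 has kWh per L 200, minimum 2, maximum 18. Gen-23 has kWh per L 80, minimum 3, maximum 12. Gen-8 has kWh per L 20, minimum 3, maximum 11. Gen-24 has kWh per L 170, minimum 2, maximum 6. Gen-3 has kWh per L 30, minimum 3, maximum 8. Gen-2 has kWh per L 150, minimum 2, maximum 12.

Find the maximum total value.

5850

Meeting every minimum uses 2+2+3+3+2+3+2 = 17 L, leaving 22.
Highest kWh per L first: Gen-7 200 > Gen-24 170 > Gen-2 150 > Gen-13 120 > Gen-23 80 > Gen-3 30 > Gen-8 20.
Give Gen-7 16 more to hit its cap of 18 — 6 left.
Gen-24 takes 4 more to reach its cap of 6 — 2 left.
Only 2 left; Gen-2 takes them to reach 4.
Total = 120×2 + 200×18 + 80×3 + 20×3 + 170×6 + 30×3 + 150×4 = 5850.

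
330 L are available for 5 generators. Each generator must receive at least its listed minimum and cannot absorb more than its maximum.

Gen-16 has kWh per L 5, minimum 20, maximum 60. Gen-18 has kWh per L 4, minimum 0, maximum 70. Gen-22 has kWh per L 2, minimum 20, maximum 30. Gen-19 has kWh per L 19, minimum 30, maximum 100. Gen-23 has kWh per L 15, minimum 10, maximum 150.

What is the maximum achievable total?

4490

Meeting every minimum uses 20+0+20+30+10 = 80 L, leaving 250.
Rank by kWh per L: Gen-19 19 > Gen-23 15 > Gen-16 5 > Gen-18 4 > Gen-22 2.
Give Gen-19 70 more to hit its cap of 100 ; 180 left.
Give Gen-23 140 more to hit its cap of 150 ; 40 left.
Gen-16 takes 40 more to reach its cap of 60 ; 0 left.
Total = 5×60 + 2×20 + 19×100 + 15×150 = 4490.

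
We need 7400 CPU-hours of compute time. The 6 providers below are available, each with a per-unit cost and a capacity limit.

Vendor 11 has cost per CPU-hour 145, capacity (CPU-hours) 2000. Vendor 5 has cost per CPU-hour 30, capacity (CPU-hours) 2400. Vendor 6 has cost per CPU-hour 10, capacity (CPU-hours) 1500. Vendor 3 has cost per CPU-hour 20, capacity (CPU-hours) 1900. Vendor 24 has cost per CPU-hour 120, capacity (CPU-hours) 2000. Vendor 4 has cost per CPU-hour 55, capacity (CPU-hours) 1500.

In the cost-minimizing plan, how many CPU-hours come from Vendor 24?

Use providers in increasing cost order.
Take 1500 from Vendor 6 at 10 → need 5900 more.
Vendor 3 at 20: take all 1900 CPU-hours → 4000 still needed.
Vendor 5 (30): use full 2400 → 1600 CPU-hours to go.
Vendor 4 at 55: take all 1500 CPU-hours → 100 still needed.
Vendor 24 at 120: take 100 of its 2000 → requirement met.
Vendor 11: unused.

100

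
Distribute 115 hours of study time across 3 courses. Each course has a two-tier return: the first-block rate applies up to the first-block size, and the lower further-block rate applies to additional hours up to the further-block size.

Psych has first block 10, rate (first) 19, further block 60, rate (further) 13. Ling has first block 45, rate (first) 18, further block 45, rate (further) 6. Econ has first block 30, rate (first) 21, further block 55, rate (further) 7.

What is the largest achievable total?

Rank every tier by rate: Econ/T1 21 > Psych/T1 19 > Ling/T1 18 > Psych/T2 13 > Econ/T2 7 > Ling/T2 6.
Econ T1 at 21: fill all 30 → 85 left.
Psych/T1 (19): +10 → 75 left.
Ling/T1 (18): +45 → 30 left.
Psych T2 at 13: only 30 left, fill 30.
Total = 21×30 + 19×10 + 18×45 + 13×30 = 2020.

2020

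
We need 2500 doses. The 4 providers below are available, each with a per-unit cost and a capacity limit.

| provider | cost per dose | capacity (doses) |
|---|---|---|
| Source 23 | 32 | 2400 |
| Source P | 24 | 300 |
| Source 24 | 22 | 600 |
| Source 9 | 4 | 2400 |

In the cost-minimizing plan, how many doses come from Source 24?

100

Cheapest first:
Source 9 (4): use full 2400 ; 100 doses to go.
Take 100 from Source 24 at 22 to finish.
Source P, Source 23: unused.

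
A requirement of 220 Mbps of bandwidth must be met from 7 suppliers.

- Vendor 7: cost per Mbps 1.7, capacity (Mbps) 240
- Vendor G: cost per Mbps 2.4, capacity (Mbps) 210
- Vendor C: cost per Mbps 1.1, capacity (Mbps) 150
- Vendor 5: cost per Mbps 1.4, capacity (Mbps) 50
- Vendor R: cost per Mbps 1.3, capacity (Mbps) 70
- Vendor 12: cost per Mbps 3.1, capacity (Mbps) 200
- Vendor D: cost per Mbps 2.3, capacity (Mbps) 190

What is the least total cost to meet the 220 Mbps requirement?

Use suppliers in increasing cost order.
Take 150 from Vendor C at 1.1 ; need 70 more.
Vendor R at 1.3: take all 70 Mbps ; 0 still needed.
Vendor 5, Vendor 7, Vendor D, Vendor G, Vendor 12: unused.
Cost = 150×1.1 + 70×1.3 = 256.

256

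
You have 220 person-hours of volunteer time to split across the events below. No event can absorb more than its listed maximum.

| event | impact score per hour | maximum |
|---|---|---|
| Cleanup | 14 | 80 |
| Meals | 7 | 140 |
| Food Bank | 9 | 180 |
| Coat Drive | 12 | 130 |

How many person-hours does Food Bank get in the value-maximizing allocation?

Order the events by impact score per hour: Cleanup 14 > Coat Drive 12 > Food Bank 9 > Meals 7.
Give Cleanup 80 to hit its cap of 80 — 140 left.
Coat Drive takes 130 to reach its cap of 130 — 10 left.
Food Bank: +10 (room for 180) → 10. Pool exhausted.

10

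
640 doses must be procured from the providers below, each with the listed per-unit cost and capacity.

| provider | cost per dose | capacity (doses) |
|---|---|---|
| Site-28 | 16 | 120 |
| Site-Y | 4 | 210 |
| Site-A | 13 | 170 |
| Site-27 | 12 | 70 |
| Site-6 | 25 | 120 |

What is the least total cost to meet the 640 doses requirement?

Use providers in increasing cost order.
Site-Y (4): use full 210 — 430 doses to go.
Site-27 (12): use full 70 — 360 doses to go.
Site-A at 13: take all 170 doses — 190 still needed.
Take 120 from Site-28 at 16 — need 70 more.
Take 70 from Site-6 at 25 to finish.
Cost = 210×4 + 70×12 + 170×13 + 120×16 + 70×25 = 7560.

7560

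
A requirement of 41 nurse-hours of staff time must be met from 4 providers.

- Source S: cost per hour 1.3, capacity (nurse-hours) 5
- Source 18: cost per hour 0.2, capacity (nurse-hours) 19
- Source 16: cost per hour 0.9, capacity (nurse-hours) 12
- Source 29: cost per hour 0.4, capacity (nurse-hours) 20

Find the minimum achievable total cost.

13.6

Fill from the cheapest provider first.
Source 18 at 0.2: take all 19 nurse-hours ; 22 still needed.
Source 29 (0.4): use full 20 ; 2 nurse-hours to go.
Take 2 from Source 16 at 0.9 to finish.
Source S: unused.
Cost = 19×0.2 + 20×0.4 + 2×0.9 = 13.6.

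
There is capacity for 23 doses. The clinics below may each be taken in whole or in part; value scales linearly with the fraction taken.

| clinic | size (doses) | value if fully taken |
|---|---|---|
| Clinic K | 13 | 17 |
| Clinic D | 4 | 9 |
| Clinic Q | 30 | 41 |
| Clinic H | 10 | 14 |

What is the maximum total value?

35.3

Rank by value-to-size ratio: Clinic D 9/4≈2.25, Clinic H 14/10≈1.4, Clinic Q 41/30≈1.37, Clinic K 17/13≈1.31.
Take all of Clinic D (4 doses, value 9) → 19 doses left.
Take all of Clinic H (10 doses, value 14) → 9 doses left.
9 doses left: a 9/30 share of Clinic Q gives 41×9/30 = 12.3.
Total value = 35.3.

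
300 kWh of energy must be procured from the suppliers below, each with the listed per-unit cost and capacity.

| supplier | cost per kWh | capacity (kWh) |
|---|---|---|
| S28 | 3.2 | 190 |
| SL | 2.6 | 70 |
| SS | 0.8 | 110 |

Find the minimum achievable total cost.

654

Use suppliers in increasing cost order.
SS at 0.8: take all 110 kWh — 190 still needed.
SL (2.6): use full 70 — 120 kWh to go.
S28 at 3.2: take 120 of its 190 — requirement met.
Cost = 110×0.8 + 70×2.6 + 120×3.2 = 654.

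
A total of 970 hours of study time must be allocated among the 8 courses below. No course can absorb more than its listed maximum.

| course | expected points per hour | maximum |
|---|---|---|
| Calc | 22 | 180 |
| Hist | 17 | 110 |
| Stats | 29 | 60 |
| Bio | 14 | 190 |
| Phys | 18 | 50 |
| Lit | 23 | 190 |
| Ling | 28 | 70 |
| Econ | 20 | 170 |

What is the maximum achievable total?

20160

Order the courses by expected points per hour: Stats 29 > Ling 28 > Lit 23 > Calc 22 > Econ 20 > Phys 18 > Hist 17 > Bio 14.
Give Stats 60 to hit its cap of 60 → 910 left.
Ling takes 70 to reach its cap of 70 → 840 left.
Lit: +190 to 190 (cap) → 650 left.
Give Calc 180 to hit its cap of 180 → 470 left.
Econ: +170 to 170 (cap) → 300 left.
Give Phys 50 to hit its cap of 50 → 250 left.
Give Hist 110 to hit its cap of 110 → 140 left.
Bio: +140 (room for 190) → 140. Pool exhausted.
Total = 22×180 + 17×110 + 29×60 + 14×140 + 18×50 + 23×190 + 28×70 + 20×170 = 20160.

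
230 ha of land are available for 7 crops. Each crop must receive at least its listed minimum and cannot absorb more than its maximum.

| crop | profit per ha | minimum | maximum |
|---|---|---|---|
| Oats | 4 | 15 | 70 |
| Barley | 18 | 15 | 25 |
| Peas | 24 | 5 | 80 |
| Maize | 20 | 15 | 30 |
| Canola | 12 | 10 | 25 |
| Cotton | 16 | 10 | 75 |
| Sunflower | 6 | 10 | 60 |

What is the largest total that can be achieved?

Meeting every minimum uses 15+15+5+15+10+10+10 = 80 ha, leaving 150.
Order the crops by profit per ha: Peas 24 > Maize 20 > Barley 18 > Cotton 16 > Canola 12 > Sunflower 6 > Oats 4.
Peas takes 75 more to reach its cap of 80 — 75 left.
Maize takes 15 more to reach its cap of 30 — 60 left.
Barley takes 10 more to reach its cap of 25 — 50 left.
Cotton: +50 (room for 65) → 60. Pool exhausted.
Total = 4×15 + 18×25 + 24×80 + 20×30 + 12×10 + 16×60 + 6×10 = 4170.

4170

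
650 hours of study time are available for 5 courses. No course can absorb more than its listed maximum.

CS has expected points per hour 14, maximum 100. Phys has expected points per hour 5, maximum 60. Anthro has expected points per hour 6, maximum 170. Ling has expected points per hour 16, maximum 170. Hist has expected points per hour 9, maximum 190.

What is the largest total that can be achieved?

Highest expected points per hour first: Ling 16 > CS 14 > Hist 9 > Anthro 6 > Phys 5.
Ling takes 170 to reach its cap of 170 ; 480 left.
Give CS 100 to hit its cap of 100 ; 380 left.
Give Hist 190 to hit its cap of 190 ; 190 left.
Anthro: +170 to 170 (cap) ; 20 left.
Phys has room for 60 but only 20 remain, so it gets 20.
Total = 14×100 + 5×20 + 6×170 + 16×170 + 9×190 = 6950.

6950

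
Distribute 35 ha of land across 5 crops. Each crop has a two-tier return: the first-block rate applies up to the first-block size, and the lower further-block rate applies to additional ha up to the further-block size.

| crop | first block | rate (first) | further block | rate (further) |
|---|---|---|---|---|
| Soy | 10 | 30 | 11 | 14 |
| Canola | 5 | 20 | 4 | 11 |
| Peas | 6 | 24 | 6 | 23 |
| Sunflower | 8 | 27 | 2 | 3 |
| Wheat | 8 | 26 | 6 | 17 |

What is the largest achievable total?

937

Order all 10 blocks by rate: Soy/first 30 > Sunflower/first 27 > Wheat/first 26 > Peas/first 24 > Peas/second 23 > Canola/first 20 > Wheat/second 17 > Soy/second 14 > Canola/second 11 > Sunflower/second 3.
Soy first at 30: fill all 10 → 25 left.
Fill Sunflower first block (8 at 27) → 17 left.
Wheat first at 26: fill all 8 → 9 left.
Fill Peas first block (6 at 24) → 3 left.
3 remain; put them into Peas second at 23.
Total = 30×10 + 27×8 + 26×8 + 24×6 + 23×3 = 937.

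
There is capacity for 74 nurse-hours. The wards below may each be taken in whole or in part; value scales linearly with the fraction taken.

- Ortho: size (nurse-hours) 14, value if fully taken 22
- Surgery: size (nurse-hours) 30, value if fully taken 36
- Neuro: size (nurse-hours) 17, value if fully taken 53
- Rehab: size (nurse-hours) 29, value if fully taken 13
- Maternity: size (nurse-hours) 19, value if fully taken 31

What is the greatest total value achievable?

134.8

Best value per unit of size first: Neuro 53/17≈3.12, Maternity 31/19≈1.63, Ortho 22/14≈1.57, Surgery 36/30≈1.2, Rehab 13/29≈0.448.
All 17 nurse-hours of Neuro fit (value 53) → 57 remain.
Take all of Maternity (19 nurse-hours, value 31) → 38 nurse-hours left.
Take all of Ortho (14 nurse-hours, value 22) → 24 nurse-hours left.
Fill the last 24 nurse-hours with part of Surgery: 24/30 of it earns 28.8.
Total value = 134.8.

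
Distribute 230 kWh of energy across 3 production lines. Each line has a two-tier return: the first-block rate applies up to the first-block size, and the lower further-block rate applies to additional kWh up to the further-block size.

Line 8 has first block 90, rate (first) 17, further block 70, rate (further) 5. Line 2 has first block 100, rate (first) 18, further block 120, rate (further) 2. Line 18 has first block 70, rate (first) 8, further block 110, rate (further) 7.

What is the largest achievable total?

Treat each block as its own option and order by rate: Line 2/tier1 18 > Line 8/tier1 17 > Line 18/tier1 8 > Line 18/tier2 7 > Line 8/tier2 5 > Line 2/tier2 2.
Line 2/tier1 (18): +100 ; 130 left.
Fill Line 8 tier1 block (90 at 17) ; 40 left.
Line 18/tier1: +40 of 70 at 8; pool empty.
Total = 18×100 + 17×90 + 8×40 = 3650.

3650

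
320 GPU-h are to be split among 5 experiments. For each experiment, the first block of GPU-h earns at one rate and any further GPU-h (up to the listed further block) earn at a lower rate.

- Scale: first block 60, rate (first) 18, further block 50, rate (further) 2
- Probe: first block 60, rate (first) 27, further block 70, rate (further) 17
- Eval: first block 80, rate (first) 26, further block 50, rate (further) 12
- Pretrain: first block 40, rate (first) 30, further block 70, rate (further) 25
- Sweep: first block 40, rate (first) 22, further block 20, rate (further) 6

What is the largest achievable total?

Order all 10 blocks by rate: Pretrain/tier1 30 > Probe/tier1 27 > Eval/tier1 26 > Pretrain/tier2 25 > Sweep/tier1 22 > Scale/tier1 18 > Probe/tier2 17 > Eval/tier2 12 > Sweep/tier2 6 > Scale/tier2 2.
Fill Pretrain tier1 block (40 at 30) ; 280 left.
Fill Probe tier1 block (60 at 27) ; 220 left.
Eval tier1 at 26: fill all 80 ; 140 left.
Pretrain tier2 at 25: fill all 70 ; 70 left.
Fill Sweep tier1 block (40 at 22) ; 30 left.
Scale/tier1: +30 of 60 at 18; pool empty.
Total = 30×40 + 27×60 + 26×80 + 25×70 + 22×40 + 18×30 = 8070.

8070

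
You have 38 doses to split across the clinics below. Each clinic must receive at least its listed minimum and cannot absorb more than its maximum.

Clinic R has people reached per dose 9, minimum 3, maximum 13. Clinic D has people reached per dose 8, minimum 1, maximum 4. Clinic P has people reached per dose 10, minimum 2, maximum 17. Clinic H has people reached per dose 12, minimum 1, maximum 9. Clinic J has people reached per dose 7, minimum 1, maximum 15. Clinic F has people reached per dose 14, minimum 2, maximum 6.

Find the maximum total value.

Meeting every minimum uses 3+1+2+1+1+2 = 10 doses, leaving 28.
Highest people reached per dose first: Clinic F 14 > Clinic H 12 > Clinic P 10 > Clinic R 9 > Clinic D 8 > Clinic J 7.
Clinic F takes 4 more to reach its cap of 6 — 24 left.
Give Clinic H 8 more to hit its cap of 9 — 16 left.
Clinic P: +15 to 17 (cap) — 1 left.
Clinic R: +1 (room for 10) → 4. Pool exhausted.
Total = 9×4 + 8×1 + 10×17 + 12×9 + 7×1 + 14×6 = 413.

413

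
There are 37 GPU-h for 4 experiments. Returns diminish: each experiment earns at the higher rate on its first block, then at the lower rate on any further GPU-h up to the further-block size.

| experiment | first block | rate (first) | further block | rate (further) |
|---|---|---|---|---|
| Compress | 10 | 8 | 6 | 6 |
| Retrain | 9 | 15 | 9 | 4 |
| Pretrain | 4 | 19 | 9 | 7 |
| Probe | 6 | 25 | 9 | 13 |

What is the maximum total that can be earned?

Order all 8 blocks by rate: Probe/tier1 25 > Pretrain/tier1 19 > Retrain/tier1 15 > Probe/tier2 13 > Compress/tier1 8 > Pretrain/tier2 7 > Compress/tier2 6 > Retrain/tier2 4.
Probe/tier1 (25): +6 ; 31 left.
Pretrain/tier1 (19): +4 ; 27 left.
Retrain tier1 at 15: fill all 9 ; 18 left.
Fill Probe tier2 block (9 at 13) ; 9 left.
Compress/tier1: +9 of 10 at 8; pool empty.
Total = 25×6 + 19×4 + 15×9 + 13×9 + 8×9 = 550.

550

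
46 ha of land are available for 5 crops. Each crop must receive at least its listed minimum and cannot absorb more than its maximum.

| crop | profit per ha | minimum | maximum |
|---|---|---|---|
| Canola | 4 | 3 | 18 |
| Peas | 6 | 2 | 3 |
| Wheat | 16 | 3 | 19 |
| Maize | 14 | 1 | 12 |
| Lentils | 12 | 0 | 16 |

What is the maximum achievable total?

Meeting every minimum uses 3+2+3+1+0 = 9 ha, leaving 37.
Rank by profit per ha: Wheat 16 > Maize 14 > Lentils 12 > Peas 6 > Canola 4.
Wheat takes 16 more to reach its cap of 19 — 21 left.
Give Maize 11 more to hit its cap of 12 — 10 left.
Lentils has room for 16 more but only 10 remain, so it gets 10.
Total = 4×3 + 6×2 + 16×19 + 14×12 + 12×10 = 616.

616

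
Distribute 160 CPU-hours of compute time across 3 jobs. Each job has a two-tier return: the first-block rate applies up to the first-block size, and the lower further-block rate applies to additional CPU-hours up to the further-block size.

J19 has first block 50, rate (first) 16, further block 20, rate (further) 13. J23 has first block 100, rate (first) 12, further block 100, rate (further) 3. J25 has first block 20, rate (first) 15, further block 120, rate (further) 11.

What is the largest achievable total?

2200

Rank every tier by rate: J19/T1 16 > J25/T1 15 > J19/T2 13 > J23/T1 12 > J25/T2 11 > J23/T2 3.
J19 T1 at 16: fill all 50 ; 110 left.
Fill J25 T1 block (20 at 15) ; 90 left.
Fill J19 T2 block (20 at 13) ; 70 left.
J23/T1: +70 of 100 at 12; pool empty.
Total = 16×50 + 15×20 + 13×20 + 12×70 = 2200.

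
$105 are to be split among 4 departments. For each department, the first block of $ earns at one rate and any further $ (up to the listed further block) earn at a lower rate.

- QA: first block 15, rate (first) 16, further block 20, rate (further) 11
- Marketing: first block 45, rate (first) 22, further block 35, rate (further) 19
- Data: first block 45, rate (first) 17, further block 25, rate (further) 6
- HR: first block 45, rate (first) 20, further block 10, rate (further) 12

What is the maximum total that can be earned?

Rank every tier by rate: Marketing/T1 22 > HR/T1 20 > Marketing/T2 19 > Data/T1 17 > QA/T1 16 > HR/T2 12 > QA/T2 11 > Data/T2 6.
Fill Marketing T1 block (45 at 22) — 60 left.
HR/T1 (20): +45 — 15 left.
Marketing/T2: +15 of 35 at 19; pool empty.
Total = 22×45 + 20×45 + 19×15 = 2175.

2175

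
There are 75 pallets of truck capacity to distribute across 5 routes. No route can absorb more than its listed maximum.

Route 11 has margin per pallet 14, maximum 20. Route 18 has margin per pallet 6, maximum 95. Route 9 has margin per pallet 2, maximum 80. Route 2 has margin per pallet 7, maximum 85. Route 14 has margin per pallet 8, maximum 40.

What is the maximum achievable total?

705

Rank by margin per pallet: Route 11 14 > Route 14 8 > Route 2 7 > Route 18 6 > Route 9 2.
Route 11: +20 to 20 (cap) ; 55 left.
Give Route 14 40 to hit its cap of 40 ; 15 left.
Route 2 has room for 85 but only 15 remain, so it gets 15.
Total = 14×20 + 7×15 + 8×40 = 705.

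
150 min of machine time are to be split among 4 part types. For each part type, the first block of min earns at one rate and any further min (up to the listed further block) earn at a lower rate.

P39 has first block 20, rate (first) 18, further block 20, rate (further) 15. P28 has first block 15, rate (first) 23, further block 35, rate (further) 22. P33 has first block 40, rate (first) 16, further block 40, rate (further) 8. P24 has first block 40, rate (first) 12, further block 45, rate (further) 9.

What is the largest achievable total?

Order all 8 blocks by rate: P28/tier1 23 > P28/tier2 22 > P39/tier1 18 > P33/tier1 16 > P39/tier2 15 > P24/tier1 12 > P24/tier2 9 > P33/tier2 8.
Fill P28 tier1 block (15 at 23) ; 135 left.
P28 tier2 at 22: fill all 35 ; 100 left.
Fill P39 tier1 block (20 at 18) ; 80 left.
Fill P33 tier1 block (40 at 16) ; 40 left.
P39/tier2 (15): +20 ; 20 left.
20 remain; put them into P24 tier1 at 12.
Total = 23×15 + 22×35 + 18×20 + 16×40 + 15×20 + 12×20 = 2655.

2655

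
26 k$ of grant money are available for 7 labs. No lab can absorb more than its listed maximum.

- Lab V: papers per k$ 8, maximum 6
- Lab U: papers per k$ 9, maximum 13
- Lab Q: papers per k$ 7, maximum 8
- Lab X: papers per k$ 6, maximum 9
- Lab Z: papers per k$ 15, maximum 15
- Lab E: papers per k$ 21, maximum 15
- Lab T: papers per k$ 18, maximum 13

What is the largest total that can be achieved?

513

Order the labs by papers per k$: Lab E 21 > Lab T 18 > Lab Z 15 > Lab U 9 > Lab V 8 > Lab Q 7 > Lab X 6.
Give Lab E 15 to hit its cap of 15 → 11 left.
Only 11 left; Lab T takes them to reach 11.
Total = 21×15 + 18×11 = 513.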